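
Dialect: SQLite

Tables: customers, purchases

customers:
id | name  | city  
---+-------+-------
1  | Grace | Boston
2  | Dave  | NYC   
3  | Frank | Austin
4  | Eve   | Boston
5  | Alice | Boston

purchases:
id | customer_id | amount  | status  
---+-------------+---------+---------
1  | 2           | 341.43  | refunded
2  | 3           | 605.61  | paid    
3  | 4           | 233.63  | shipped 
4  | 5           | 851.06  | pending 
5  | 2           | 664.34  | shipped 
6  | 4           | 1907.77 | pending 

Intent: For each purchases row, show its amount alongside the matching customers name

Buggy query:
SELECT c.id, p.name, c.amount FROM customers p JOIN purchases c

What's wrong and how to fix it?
Bug: Missing join condition: each purchases row is matched to all customers rows instead of just its own

Fix: Specify the join condition linking the foreign key to the parent id

Corrected query:
SELECT c.id, p.name, c.amount FROM customers p JOIN purchases c ON c.customer_id = p.id

Result:
id | name  | amount 
---+-------+--------
1  | Dave  | 341.43 
2  | Frank | 605.61 
3  | Eve   | 233.63 
4  | Alice | 851.06 
5  | Dave  | 664.34 
6  | Eve   | 1907.77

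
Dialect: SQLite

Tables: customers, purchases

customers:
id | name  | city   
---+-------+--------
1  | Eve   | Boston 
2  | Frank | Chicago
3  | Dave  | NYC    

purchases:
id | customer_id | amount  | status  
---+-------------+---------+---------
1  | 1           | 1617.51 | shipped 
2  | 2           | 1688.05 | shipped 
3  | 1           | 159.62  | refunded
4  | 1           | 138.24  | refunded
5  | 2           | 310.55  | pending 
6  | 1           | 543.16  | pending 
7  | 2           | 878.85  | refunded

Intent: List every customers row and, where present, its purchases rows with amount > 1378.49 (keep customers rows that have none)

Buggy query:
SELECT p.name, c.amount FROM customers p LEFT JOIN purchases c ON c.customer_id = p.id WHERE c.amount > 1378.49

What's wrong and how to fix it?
Bug: A WHERE condition on the right-hand table after LEFT JOIN drops unmatched parents

Fix: Put 'c.amount > 1378.49' in the JOIN's ON clause instead of WHERE

Corrected query:
SELECT p.name, c.amount FROM customers p LEFT JOIN purchases c ON c.customer_id = p.id AND c.amount > 1378.49

Result:
name  | amount 
------+--------
Eve   | 1617.51
Frank | 1688.05
Dave  | NULL   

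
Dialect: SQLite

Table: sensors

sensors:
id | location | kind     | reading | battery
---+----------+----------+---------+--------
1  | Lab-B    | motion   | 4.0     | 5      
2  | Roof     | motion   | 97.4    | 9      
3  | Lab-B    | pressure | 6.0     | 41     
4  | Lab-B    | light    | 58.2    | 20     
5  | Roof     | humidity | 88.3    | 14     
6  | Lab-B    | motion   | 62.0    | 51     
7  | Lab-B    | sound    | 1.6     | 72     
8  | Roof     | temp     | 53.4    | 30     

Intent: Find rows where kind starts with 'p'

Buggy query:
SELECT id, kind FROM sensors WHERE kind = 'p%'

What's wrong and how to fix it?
Bug: '=' compares the literal string including the % character; pattern matching needs LIKE

Fix: Use LIKE for wildcard pattern matching

Corrected query:
SELECT id, kind FROM sensors WHERE kind LIKE 'p%'

Result:
id | kind    
---+---------
3  | pressure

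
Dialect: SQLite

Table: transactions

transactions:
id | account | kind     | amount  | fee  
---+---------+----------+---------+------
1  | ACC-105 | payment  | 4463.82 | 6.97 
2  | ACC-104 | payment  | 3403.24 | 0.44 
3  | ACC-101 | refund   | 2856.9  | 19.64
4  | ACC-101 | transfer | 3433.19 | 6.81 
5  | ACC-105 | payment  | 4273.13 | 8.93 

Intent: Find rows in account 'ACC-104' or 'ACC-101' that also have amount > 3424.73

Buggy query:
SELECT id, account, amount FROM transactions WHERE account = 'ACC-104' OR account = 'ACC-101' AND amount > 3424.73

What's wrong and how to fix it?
Bug: Without parentheses, AND is evaluated before OR, so the amount filter only applies to the 'ACC-101' branch

Fix: Group the OR with parentheses (or use IN), then AND the threshold

Corrected query:
SELECT id, account, amount FROM transactions WHERE (account = 'ACC-104' OR account = 'ACC-101') AND amount > 3424.73

Result:
id | account | amount 
---+---------+--------
4  | ACC-101 | 3433.19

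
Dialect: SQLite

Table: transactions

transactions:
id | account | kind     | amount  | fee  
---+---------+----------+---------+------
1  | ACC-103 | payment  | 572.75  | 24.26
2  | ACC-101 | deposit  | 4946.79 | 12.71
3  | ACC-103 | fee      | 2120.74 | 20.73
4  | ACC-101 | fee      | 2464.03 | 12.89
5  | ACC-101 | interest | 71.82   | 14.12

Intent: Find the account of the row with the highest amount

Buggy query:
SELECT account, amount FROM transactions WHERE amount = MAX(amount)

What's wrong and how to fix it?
Bug: WHERE is evaluated per row; an aggregate over the whole table isn't defined there

Fix: Use a subquery: WHERE amount = (SELECT MAX(amount) FROM transactions)

Corrected query:
SELECT account, amount FROM transactions WHERE amount = (SELECT MAX(amount) FROM transactions)

Result:
account | amount 
--------+--------
ACC-101 | 4946.79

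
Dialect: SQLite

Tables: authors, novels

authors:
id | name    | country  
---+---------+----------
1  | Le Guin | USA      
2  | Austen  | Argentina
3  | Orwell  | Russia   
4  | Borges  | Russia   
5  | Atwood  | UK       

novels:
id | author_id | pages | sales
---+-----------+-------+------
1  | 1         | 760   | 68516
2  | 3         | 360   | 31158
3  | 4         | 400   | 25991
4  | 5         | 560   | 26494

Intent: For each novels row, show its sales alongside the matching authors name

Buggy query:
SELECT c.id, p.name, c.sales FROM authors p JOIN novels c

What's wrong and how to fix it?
Bug: Missing join condition: each novels row is matched to all authors rows instead of just its own

Fix: Add ON c.author_id = p.id to the JOIN

Corrected query:
SELECT c.id, p.name, c.sales FROM authors p JOIN novels c ON c.author_id = p.id

Result:
id | name    | sales
---+---------+------
1  | Le Guin | 68516
2  | Orwell  | 31158
3  | Borges  | 25991
4  | Atwood  | 26494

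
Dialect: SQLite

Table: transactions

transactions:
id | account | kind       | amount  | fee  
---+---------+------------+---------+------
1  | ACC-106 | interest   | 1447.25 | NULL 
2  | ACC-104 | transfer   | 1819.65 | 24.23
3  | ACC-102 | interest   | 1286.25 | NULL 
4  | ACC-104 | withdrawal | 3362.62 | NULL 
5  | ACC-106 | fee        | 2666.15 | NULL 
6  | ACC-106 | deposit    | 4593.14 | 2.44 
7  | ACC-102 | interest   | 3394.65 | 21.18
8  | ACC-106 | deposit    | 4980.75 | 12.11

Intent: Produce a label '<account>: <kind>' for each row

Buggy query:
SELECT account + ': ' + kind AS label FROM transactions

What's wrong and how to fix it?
Bug: '+' is numeric addition; on text columns SQLite converts them to 0 instead of concatenating

Fix: Use the || operator for string concatenation

Corrected query:
SELECT account || ': ' || kind AS label FROM transactions

Result:
label              
-------------------
ACC-106: interest  
ACC-104: transfer  
ACC-102: interest  
ACC-104: withdrawal
ACC-106: fee       
ACC-106: deposit   
ACC-102: interest  
ACC-106: deposit   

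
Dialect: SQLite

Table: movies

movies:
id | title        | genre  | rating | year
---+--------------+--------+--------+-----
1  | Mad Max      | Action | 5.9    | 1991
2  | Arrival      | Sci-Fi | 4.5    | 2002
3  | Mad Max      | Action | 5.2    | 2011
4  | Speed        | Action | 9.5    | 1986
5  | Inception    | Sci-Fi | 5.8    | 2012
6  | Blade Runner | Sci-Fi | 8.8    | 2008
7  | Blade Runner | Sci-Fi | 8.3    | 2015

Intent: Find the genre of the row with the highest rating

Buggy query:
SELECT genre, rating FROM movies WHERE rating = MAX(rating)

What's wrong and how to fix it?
Bug: WHERE is evaluated per row; an aggregate over the whole table isn't defined there

Fix: Wrap MAX in a scalar subquery so WHERE compares against a single value

Corrected query:
SELECT genre, rating FROM movies WHERE rating = (SELECT MAX(rating) FROM movies)

Result:
genre  | rating
-------+-------
Action | 9.5   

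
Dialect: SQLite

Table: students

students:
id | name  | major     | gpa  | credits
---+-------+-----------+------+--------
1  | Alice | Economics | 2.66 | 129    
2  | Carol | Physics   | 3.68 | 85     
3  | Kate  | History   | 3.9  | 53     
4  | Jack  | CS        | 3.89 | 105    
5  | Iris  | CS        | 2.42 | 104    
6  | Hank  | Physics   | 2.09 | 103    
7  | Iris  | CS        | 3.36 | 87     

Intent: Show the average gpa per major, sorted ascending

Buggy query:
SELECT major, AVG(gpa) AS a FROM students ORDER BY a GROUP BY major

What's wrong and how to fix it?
Bug: ORDER BY appears before GROUP BY; SQL clause order requires GROUP BY first

Fix: Move ORDER BY to the end, after GROUP BY

Corrected query:
SELECT major, AVG(gpa) AS a FROM students GROUP BY major ORDER BY a

Result:
major     | a       
----------+---------
Economics | 2.66    
Physics   | 2.885   
CS        | 3.223333
History   | 3.9     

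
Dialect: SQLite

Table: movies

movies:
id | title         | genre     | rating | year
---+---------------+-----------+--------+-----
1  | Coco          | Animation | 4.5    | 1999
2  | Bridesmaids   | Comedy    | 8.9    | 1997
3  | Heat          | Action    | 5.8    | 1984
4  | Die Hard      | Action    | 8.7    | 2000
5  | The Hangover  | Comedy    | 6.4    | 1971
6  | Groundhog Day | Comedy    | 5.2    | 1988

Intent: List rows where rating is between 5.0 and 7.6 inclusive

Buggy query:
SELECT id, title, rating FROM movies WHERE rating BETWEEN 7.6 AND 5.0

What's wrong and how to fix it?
Bug: BETWEEN expects the lower bound first; with 7.6 AND 5.0 the range is empty

Fix: Swap the bounds so the smaller value comes first

Corrected query:
SELECT id, title, rating FROM movies WHERE rating BETWEEN 5.0 AND 7.6

Result:
id | title         | rating
---+---------------+-------
3  | Heat          | 5.8   
5  | The Hangover  | 6.4   
6  | Groundhog Day | 5.2   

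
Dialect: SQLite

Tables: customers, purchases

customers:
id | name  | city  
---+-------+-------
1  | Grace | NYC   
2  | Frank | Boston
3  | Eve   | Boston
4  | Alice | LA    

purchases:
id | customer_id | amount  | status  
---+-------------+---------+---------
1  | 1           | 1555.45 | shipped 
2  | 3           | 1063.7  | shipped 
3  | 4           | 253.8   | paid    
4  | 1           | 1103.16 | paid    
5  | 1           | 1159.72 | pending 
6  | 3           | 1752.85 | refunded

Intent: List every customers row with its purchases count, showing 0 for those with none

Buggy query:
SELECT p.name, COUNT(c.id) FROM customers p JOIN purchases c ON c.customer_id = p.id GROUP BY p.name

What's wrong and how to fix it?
Bug: INNER JOIN drops customers rows that have no matching purchases rows

Fix: Use LEFT JOIN so parents without children still appear (COUNT(c.id) gives 0)

Corrected query:
SELECT p.name, COUNT(c.id) FROM customers p LEFT JOIN purchases c ON c.customer_id = p.id GROUP BY p.name

Result:
name  | COUNT(c.id)
------+------------
Alice | 1          
Eve   | 2          
Frank | 0          
Grace | 3          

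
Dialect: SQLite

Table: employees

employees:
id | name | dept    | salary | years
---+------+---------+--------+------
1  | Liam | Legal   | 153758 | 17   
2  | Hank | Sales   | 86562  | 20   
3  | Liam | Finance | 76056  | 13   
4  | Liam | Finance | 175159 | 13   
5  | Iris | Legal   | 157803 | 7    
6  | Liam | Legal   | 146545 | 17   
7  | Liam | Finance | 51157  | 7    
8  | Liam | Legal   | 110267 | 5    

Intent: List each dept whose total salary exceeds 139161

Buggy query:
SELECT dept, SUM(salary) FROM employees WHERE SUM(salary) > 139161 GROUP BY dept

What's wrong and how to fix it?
Bug: Aggregate functions cannot appear in a WHERE clause

Fix: Move the aggregate condition to a HAVING clause

Corrected query:
SELECT dept, SUM(salary) FROM employees GROUP BY dept HAVING SUM(salary) > 139161

Result:
dept    | SUM(salary)
--------+------------
Finance | 302372     
Legal   | 568373     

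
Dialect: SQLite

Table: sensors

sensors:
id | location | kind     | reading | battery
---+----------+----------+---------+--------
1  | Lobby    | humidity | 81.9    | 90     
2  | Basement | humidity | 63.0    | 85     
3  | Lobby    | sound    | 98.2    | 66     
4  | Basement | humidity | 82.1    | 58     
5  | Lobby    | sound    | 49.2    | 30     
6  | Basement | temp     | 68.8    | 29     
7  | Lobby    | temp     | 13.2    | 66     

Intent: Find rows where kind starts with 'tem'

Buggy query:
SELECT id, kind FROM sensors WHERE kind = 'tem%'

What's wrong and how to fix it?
Bug: '=' compares the literal string including the % character; pattern matching needs LIKE

Fix: Replace '=' with LIKE so 'tem%' is treated as a pattern

Corrected query:
SELECT id, kind FROM sensors WHERE kind LIKE 'tem%'

Result:
id | kind
---+-----
6  | temp
7  | temp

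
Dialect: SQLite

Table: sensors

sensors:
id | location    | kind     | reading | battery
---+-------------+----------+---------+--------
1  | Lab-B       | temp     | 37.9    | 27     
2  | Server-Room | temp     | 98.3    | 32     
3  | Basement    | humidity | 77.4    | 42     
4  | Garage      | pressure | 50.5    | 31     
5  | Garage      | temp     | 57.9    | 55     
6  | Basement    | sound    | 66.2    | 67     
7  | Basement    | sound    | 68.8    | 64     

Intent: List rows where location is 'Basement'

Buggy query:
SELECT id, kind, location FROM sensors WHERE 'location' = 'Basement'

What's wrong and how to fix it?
Bug: 'location' in single quotes is a string literal, not the column; the comparison is literal-vs-literal and never true

Fix: Remove the quotes around the column name (or use double quotes for an identifier)

Corrected query:
SELECT id, kind, location FROM sensors WHERE location = 'Basement'

Result:
id | kind     | location
---+----------+---------
3  | humidity | Basement
6  | sound    | Basement
7  | sound    | Basement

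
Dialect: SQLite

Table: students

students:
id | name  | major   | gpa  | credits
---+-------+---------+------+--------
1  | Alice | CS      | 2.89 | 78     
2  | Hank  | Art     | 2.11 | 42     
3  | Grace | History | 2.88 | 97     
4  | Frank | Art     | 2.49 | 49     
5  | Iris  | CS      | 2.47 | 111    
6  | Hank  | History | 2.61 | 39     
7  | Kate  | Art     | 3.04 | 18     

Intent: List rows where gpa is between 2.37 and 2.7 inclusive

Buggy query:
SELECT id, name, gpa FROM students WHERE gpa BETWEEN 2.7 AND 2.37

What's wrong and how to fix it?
Bug: The bounds are reversed; BETWEEN a AND b requires a <= b to match anything

Fix: Write BETWEEN 2.37 AND 2.7

Corrected query:
SELECT id, name, gpa FROM students WHERE gpa BETWEEN 2.37 AND 2.7

Result:
id | name  | gpa 
---+-------+-----
4  | Frank | 2.49
5  | Iris  | 2.47
6  | Hank  | 2.61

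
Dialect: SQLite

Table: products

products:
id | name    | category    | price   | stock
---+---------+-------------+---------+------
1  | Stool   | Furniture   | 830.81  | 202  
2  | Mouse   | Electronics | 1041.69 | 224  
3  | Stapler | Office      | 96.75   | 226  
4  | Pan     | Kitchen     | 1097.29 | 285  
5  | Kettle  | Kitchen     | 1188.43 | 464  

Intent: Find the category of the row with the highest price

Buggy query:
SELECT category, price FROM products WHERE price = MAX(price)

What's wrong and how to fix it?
Bug: MAX(price) is an aggregate and cannot be used directly in WHERE

Fix: Wrap MAX in a scalar subquery so WHERE compares against a single value

Corrected query:
SELECT category, price FROM products WHERE price = (SELECT MAX(price) FROM products)

Result:
category | price  
---------+--------
Kitchen  | 1188.43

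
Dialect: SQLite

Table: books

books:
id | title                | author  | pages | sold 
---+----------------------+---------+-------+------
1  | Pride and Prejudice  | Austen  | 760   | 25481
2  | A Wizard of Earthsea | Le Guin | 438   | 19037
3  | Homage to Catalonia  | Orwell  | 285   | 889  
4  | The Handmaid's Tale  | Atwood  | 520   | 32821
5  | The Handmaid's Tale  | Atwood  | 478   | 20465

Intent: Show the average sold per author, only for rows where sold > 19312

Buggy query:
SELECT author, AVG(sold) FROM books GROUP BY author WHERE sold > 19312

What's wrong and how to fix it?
Bug: WHERE cannot follow GROUP BY

Fix: Move the WHERE clause before GROUP BY

Corrected query:
SELECT author, AVG(sold) FROM books WHERE sold > 19312 GROUP BY author

Result:
author | AVG(sold)
-------+----------
Atwood | 26643    
Austen | 25481    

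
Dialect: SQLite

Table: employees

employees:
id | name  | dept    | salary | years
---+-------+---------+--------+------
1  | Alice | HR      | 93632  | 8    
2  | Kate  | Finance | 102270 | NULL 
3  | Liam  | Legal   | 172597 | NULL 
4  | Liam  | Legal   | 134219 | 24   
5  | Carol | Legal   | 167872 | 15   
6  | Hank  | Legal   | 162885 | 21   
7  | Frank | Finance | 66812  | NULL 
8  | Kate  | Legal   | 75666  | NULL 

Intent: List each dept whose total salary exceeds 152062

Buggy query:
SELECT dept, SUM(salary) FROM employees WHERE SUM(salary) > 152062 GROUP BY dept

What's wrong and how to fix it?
Bug: WHERE runs before GROUP BY, so aggregates aren't available there

Fix: Use HAVING (which filters groups after aggregation) instead of WHERE

Corrected query:
SELECT dept, SUM(salary) FROM employees GROUP BY dept HAVING SUM(salary) > 152062

Result:
dept    | SUM(salary)
--------+------------
Finance | 169082     
Legal   | 713239     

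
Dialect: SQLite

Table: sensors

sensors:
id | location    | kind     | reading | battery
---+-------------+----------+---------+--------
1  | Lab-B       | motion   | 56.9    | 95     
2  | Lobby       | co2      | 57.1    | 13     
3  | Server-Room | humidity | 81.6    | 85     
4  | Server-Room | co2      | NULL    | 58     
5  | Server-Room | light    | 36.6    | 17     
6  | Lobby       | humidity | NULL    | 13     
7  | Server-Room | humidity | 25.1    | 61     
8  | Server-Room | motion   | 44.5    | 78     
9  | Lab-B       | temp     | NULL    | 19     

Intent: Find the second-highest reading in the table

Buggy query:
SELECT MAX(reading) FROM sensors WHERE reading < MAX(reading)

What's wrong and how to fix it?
Bug: The inner MAX is an aggregate inside WHERE, which is not allowed

Fix: Compute the overall MAX in a subquery, then take MAX of rows below it

Corrected query:
SELECT MAX(reading) FROM sensors WHERE reading < (SELECT MAX(reading) FROM sensors)

Result:
MAX(reading)
------------
57.1        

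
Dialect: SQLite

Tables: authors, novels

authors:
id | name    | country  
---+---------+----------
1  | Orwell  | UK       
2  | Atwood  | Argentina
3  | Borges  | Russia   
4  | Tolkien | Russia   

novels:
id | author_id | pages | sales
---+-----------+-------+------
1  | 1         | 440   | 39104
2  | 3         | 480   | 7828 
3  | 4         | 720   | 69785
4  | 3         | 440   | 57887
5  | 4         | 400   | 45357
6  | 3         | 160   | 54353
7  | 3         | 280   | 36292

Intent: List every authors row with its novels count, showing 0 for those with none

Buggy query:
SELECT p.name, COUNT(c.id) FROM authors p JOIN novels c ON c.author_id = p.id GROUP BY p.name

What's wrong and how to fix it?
Bug: INNER JOIN drops authors rows that have no matching novels rows

Fix: Use LEFT JOIN so parents without children still appear (COUNT(c.id) gives 0)

Corrected query:
SELECT p.name, COUNT(c.id) FROM authors p LEFT JOIN novels c ON c.author_id = p.id GROUP BY p.name

Result:
name    | COUNT(c.id)
--------+------------
Atwood  | 0          
Borges  | 4          
Orwell  | 1          
Tolkien | 2          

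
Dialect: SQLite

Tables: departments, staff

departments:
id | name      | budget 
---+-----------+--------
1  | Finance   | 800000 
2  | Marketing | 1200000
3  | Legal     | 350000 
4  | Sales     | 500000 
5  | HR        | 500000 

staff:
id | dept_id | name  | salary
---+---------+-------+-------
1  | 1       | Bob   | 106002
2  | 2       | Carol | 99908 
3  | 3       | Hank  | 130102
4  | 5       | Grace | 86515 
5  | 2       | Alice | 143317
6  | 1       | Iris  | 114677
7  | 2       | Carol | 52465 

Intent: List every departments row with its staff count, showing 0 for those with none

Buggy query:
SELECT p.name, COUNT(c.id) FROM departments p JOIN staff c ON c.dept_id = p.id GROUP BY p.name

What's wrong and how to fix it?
Bug: INNER JOIN drops departments rows that have no matching staff rows

Fix: Use LEFT JOIN so parents without children still appear (COUNT(c.id) gives 0)

Corrected query:
SELECT p.name, COUNT(c.id) FROM departments p LEFT JOIN staff c ON c.dept_id = p.id GROUP BY p.name

Result:
name      | COUNT(c.id)
----------+------------
Finance   | 2          
HR        | 1          
Legal     | 1          
Marketing | 3          
Sales     | 0          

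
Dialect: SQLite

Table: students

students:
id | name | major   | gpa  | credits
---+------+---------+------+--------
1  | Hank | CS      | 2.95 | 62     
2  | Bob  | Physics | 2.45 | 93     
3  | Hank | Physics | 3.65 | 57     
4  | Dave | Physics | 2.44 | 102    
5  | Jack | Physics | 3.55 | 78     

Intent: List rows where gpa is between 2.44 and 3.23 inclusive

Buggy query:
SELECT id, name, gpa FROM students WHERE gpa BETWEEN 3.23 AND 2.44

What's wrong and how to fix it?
Bug: The bounds are reversed; BETWEEN a AND b requires a <= b to match anything

Fix: Write BETWEEN 2.44 AND 3.23

Corrected query:
SELECT id, name, gpa FROM students WHERE gpa BETWEEN 2.44 AND 3.23

Result:
id | name | gpa 
---+------+-----
1  | Hank | 2.95
2  | Bob  | 2.45
4  | Dave | 2.44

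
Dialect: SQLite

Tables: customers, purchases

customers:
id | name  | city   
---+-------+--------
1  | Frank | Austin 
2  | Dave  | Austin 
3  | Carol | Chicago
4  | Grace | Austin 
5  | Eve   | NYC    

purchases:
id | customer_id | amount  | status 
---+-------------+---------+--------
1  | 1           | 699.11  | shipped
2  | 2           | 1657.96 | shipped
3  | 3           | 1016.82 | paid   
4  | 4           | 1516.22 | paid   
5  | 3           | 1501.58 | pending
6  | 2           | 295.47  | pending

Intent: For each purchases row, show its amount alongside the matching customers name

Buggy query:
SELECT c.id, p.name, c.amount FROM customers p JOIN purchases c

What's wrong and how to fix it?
Bug: JOIN with no ON clause produces a cartesian product; every purchases row pairs with every customers row

Fix: Specify the join condition linking the foreign key to the parent id

Corrected query:
SELECT c.id, p.name, c.amount FROM customers p JOIN purchases c ON c.customer_id = p.id

Result:
id | name  | amount 
---+-------+--------
1  | Frank | 699.11 
2  | Dave  | 1657.96
3  | Carol | 1016.82
4  | Grace | 1516.22
5  | Carol | 1501.58
6  | Dave  | 295.47 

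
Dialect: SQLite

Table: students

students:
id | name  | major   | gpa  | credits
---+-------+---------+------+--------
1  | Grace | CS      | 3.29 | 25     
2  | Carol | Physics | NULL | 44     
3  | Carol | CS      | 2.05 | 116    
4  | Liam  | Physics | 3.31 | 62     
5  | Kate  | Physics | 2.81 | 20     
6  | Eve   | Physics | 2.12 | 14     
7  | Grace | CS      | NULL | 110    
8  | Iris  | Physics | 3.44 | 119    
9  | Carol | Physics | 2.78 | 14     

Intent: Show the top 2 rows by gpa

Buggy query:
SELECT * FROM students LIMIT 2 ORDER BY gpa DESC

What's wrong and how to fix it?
Bug: LIMIT must come after ORDER BY

Fix: Sort with ORDER BY, then apply LIMIT

Corrected query:
SELECT * FROM students ORDER BY gpa DESC LIMIT 2

Result:
id | name | major   | gpa  | credits
---+------+---------+------+--------
8  | Iris | Physics | 3.44 | 119    
4  | Liam | Physics | 3.31 | 62     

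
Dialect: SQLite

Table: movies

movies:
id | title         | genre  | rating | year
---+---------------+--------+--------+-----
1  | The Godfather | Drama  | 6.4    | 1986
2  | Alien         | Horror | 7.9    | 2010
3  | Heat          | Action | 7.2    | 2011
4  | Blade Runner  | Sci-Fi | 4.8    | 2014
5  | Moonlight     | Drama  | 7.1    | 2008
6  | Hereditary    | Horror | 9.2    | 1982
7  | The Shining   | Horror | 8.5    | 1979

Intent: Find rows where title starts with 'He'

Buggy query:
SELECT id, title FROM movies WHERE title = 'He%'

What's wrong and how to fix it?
Bug: '=' compares the literal string including the % character; pattern matching needs LIKE

Fix: Replace '=' with LIKE so 'He%' is treated as a pattern

Corrected query:
SELECT id, title FROM movies WHERE title LIKE 'He%'

Result:
id | title     
---+-----------
3  | Heat      
6  | Hereditary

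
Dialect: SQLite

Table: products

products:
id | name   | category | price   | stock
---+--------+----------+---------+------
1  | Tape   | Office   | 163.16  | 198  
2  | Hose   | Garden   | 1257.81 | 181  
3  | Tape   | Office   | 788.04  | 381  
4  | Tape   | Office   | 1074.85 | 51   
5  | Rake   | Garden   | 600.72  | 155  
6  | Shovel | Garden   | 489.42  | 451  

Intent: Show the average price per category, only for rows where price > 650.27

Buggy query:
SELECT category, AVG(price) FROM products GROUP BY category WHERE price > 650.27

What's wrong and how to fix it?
Bug: WHERE cannot follow GROUP BY

Fix: Move the WHERE clause before GROUP BY

Corrected query:
SELECT category, AVG(price) FROM products WHERE price > 650.27 GROUP BY category

Result:
category | AVG(price)
---------+-----------
Garden   | 1257.81   
Office   | 931.445   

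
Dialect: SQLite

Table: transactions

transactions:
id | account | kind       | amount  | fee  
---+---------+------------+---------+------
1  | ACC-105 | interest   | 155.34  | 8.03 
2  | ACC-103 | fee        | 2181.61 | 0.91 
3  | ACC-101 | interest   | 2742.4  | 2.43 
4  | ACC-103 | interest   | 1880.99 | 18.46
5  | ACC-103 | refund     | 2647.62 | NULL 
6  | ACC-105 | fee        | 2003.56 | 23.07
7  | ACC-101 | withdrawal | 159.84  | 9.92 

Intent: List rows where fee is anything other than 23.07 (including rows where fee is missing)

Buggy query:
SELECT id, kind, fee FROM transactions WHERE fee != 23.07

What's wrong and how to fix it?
Bug: Inequality against NULL is unknown, not true; rows with NULL are dropped

Fix: Handle NULL separately with IS NULL alongside the inequality

Corrected query:
SELECT id, kind, fee FROM transactions WHERE fee != 23.07 OR fee IS NULL

Result:
id | kind       | fee  
---+------------+------
1  | interest   | 8.03 
2  | fee        | 0.91 
3  | interest   | 2.43 
4  | interest   | 18.46
5  | refund     | NULL 
7  | withdrawal | 9.92 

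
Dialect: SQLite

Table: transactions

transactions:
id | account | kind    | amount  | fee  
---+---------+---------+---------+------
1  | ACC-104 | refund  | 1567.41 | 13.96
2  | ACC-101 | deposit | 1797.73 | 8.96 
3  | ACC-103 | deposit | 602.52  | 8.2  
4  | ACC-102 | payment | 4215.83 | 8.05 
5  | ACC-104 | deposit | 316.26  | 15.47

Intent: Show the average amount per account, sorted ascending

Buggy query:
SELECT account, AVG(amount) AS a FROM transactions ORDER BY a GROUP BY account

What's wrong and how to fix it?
Bug: ORDER BY appears before GROUP BY; SQL clause order requires GROUP BY first

Fix: Reorder: SELECT … FROM … GROUP BY … ORDER BY …

Corrected query:
SELECT account, AVG(amount) AS a FROM transactions GROUP BY account ORDER BY a

Result:
account | a      
--------+--------
ACC-103 | 602.52 
ACC-104 | 941.835
ACC-101 | 1797.73
ACC-102 | 4215.83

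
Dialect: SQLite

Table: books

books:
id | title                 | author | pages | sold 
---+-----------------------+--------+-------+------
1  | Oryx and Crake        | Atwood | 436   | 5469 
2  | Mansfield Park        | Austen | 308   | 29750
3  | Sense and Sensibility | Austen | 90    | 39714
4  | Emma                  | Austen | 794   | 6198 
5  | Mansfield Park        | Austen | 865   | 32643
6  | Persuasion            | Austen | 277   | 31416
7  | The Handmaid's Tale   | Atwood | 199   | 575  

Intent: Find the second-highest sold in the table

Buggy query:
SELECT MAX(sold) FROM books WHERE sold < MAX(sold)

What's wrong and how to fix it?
Bug: MAX(sold) on the right of the comparison is an aggregate-in-WHERE error

Fix: Put the inner MAX in a scalar subquery

Corrected query:
SELECT MAX(sold) FROM books WHERE sold < (SELECT MAX(sold) FROM books)

Result:
MAX(sold)
---------
32643    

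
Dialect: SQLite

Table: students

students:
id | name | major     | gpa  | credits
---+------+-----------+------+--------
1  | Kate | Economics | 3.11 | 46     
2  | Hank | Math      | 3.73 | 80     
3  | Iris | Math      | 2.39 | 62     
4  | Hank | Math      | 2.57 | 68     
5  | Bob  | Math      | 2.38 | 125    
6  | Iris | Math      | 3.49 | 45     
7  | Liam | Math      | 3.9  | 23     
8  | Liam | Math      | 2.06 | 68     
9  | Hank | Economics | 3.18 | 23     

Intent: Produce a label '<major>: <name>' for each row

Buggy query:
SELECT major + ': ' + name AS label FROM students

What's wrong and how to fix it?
Bug: SQLite uses || for string concatenation; + coerces text to numbers (yielding 0)

Fix: Use the || operator for string concatenation

Corrected query:
SELECT major || ': ' || name AS label FROM students

Result:
label          
---------------
Economics: Kate
Math: Hank     
Math: Iris     
Math: Hank     
Math: Bob      
Math: Iris     
Math: Liam     
Math: Liam     
Economics: Hank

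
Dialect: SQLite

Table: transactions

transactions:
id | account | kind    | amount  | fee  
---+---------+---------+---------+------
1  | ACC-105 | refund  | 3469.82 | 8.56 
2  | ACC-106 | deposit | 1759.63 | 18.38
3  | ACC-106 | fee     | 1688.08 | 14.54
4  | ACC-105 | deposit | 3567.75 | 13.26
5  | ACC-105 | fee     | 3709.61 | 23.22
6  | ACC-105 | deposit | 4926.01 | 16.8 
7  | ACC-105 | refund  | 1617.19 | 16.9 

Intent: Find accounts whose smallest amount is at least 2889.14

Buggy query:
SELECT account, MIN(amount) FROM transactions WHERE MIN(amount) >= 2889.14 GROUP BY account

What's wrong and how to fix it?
Bug: Aggregates like MIN are computed per group after WHERE runs

Fix: Replace WHERE with HAVING after the GROUP BY

Corrected query:
SELECT account, MIN(amount) FROM transactions GROUP BY account HAVING MIN(amount) >= 2889.14

Result:
(no rows)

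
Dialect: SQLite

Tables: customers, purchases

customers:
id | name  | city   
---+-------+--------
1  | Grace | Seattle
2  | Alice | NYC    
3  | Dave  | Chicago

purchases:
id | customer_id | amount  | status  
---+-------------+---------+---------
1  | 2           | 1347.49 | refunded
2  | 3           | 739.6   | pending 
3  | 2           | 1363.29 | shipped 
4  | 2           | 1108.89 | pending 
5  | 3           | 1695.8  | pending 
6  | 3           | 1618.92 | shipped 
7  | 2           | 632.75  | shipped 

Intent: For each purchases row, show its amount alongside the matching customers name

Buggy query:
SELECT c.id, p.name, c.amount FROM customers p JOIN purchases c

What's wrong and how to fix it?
Bug: JOIN with no ON clause produces a cartesian product; every purchases row pairs with every customers row

Fix: Specify the join condition linking the foreign key to the parent id

Corrected query:
SELECT c.id, p.name, c.amount FROM customers p JOIN purchases c ON c.customer_id = p.id

Result:
id | name  | amount 
---+-------+--------
1  | Alice | 1347.49
2  | Dave  | 739.6  
3  | Alice | 1363.29
4  | Alice | 1108.89
5  | Dave  | 1695.8 
6  | Dave  | 1618.92
7  | Alice | 632.75 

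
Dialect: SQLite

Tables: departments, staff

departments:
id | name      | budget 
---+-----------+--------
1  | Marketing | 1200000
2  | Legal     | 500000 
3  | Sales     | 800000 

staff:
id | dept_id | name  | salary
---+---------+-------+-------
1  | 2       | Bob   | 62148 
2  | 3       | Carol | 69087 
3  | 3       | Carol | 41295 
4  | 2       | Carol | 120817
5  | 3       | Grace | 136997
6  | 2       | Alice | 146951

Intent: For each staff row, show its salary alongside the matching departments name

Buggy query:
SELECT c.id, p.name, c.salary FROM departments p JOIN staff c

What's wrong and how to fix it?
Bug: Missing join condition: each staff row is matched to all departments rows instead of just its own

Fix: Add ON c.dept_id = p.id to the JOIN

Corrected query:
SELECT c.id, p.name, c.salary FROM departments p JOIN staff c ON c.dept_id = p.id

Result:
id | name  | salary
---+-------+-------
1  | Legal | 62148 
2  | Sales | 69087 
3  | Sales | 41295 
4  | Legal | 120817
5  | Sales | 136997
6  | Legal | 146951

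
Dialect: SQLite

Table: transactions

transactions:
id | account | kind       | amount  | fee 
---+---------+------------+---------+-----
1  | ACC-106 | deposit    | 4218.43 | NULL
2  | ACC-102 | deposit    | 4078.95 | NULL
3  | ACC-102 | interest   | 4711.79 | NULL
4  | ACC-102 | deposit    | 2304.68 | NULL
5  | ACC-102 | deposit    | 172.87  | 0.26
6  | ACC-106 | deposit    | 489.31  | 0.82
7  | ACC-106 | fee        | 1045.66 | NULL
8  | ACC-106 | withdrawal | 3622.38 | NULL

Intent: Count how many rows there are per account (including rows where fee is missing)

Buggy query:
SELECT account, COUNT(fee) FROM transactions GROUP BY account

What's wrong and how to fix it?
Bug: COUNT(fee) skips NULLs, so groups with missing fee are undercounted

Fix: Replace COUNT(fee) with COUNT(*)

Corrected query:
SELECT account, COUNT(*) FROM transactions GROUP BY account

Result:
account | COUNT(*)
--------+---------
ACC-102 | 4       
ACC-106 | 4       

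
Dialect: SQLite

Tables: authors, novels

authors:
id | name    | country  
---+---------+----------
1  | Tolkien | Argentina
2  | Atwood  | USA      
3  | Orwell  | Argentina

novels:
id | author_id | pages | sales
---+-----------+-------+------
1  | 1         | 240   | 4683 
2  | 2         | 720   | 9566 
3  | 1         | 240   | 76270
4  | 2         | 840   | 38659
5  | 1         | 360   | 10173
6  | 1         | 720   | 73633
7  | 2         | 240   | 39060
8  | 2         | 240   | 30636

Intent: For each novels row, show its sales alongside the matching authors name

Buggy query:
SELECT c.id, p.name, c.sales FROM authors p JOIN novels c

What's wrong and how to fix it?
Bug: Missing join condition: each novels row is matched to all authors rows instead of just its own

Fix: Specify the join condition linking the foreign key to the parent id

Corrected query:
SELECT c.id, p.name, c.sales FROM authors p JOIN novels c ON c.author_id = p.id

Result:
id | name    | sales
---+---------+------
1  | Tolkien | 4683 
2  | Atwood  | 9566 
3  | Tolkien | 76270
4  | Atwood  | 38659
5  | Tolkien | 10173
6  | Tolkien | 73633
7  | Atwood  | 39060
8  | Atwood  | 30636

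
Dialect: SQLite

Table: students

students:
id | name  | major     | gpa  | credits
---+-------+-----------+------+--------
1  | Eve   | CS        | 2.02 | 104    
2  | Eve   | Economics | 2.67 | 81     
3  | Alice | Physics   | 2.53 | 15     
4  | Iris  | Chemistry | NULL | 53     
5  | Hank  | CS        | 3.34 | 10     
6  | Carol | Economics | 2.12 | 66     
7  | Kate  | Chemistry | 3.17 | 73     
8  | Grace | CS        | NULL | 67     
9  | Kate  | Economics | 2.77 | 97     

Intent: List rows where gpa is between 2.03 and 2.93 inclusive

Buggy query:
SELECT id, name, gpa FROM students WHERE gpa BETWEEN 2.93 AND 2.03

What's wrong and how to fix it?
Bug: BETWEEN expects the lower bound first; with 2.93 AND 2.03 the range is empty

Fix: Write BETWEEN 2.03 AND 2.93

Corrected query:
SELECT id, name, gpa FROM students WHERE gpa BETWEEN 2.03 AND 2.93

Result:
id | name  | gpa 
---+-------+-----
2  | Eve   | 2.67
3  | Alice | 2.53
6  | Carol | 2.12
9  | Kate  | 2.77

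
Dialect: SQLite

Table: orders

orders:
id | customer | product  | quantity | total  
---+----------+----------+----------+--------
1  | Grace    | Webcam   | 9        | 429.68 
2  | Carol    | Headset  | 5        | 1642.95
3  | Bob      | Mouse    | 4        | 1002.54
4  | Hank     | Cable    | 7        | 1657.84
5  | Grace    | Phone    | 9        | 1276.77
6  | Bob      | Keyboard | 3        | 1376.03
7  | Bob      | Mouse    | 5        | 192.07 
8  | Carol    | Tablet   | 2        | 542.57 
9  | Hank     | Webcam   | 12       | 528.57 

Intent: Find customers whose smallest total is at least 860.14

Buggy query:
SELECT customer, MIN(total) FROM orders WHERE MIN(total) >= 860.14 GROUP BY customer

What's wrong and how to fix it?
Bug: MIN() in WHERE is a misuse of aggregate

Fix: Replace WHERE with HAVING after the GROUP BY

Corrected query:
SELECT customer, MIN(total) FROM orders GROUP BY customer HAVING MIN(total) >= 860.14

Result:
(no rows)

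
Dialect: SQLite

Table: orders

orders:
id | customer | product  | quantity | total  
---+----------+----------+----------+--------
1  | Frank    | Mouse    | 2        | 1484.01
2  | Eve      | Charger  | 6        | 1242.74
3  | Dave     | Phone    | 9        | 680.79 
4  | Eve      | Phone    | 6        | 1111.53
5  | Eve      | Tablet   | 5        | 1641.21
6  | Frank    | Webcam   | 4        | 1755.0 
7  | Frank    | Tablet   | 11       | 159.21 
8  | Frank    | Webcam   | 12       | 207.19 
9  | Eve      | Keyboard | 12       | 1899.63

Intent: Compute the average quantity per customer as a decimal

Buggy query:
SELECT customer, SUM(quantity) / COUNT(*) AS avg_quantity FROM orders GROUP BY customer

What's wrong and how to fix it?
Bug: Both operands are integers, so '/' performs integer division and truncates

Fix: Cast one side to REAL so the division keeps the fractional part

Corrected query:
SELECT customer, SUM(quantity) * 1.0 / COUNT(*) AS avg_quantity FROM orders GROUP BY customer

Result:
customer | avg_quantity
---------+-------------
Dave     | 9           
Eve      | 7.25        
Frank    | 7.25        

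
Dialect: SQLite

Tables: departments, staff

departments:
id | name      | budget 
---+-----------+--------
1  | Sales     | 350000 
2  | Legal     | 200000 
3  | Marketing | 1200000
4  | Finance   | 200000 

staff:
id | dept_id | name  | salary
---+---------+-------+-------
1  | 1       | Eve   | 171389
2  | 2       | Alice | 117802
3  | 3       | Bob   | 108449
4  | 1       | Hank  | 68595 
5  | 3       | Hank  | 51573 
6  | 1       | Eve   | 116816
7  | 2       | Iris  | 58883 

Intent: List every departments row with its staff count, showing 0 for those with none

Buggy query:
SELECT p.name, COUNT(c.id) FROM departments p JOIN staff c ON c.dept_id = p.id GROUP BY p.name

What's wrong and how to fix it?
Bug: INNER JOIN drops departments rows that have no matching staff rows

Fix: Switch to LEFT JOIN to retain unmatched parent rows

Corrected query:
SELECT p.name, COUNT(c.id) FROM departments p LEFT JOIN staff c ON c.dept_id = p.id GROUP BY p.name

Result:
name      | COUNT(c.id)
----------+------------
Finance   | 0          
Legal     | 2          
Marketing | 2          
Sales     | 3          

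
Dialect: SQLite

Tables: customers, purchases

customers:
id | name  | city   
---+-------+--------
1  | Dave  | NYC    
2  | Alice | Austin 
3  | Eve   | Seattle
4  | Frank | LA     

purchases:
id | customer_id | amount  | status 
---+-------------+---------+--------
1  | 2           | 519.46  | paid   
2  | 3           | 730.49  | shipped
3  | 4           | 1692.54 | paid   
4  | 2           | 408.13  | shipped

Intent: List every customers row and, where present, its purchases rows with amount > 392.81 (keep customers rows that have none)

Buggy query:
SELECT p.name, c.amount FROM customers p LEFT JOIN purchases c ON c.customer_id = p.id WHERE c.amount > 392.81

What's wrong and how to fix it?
Bug: Filtering c.amount in WHERE discards the NULL rows produced by LEFT JOIN, turning it into an inner join

Fix: Move the right-table condition into the ON clause so unmatched parents are kept

Corrected query:
SELECT p.name, c.amount FROM customers p LEFT JOIN purchases c ON c.customer_id = p.id AND c.amount > 392.81

Result:
name  | amount 
------+--------
Dave  | NULL   
Alice | 408.13 
Alice | 519.46 
Eve   | 730.49 
Frank | 1692.54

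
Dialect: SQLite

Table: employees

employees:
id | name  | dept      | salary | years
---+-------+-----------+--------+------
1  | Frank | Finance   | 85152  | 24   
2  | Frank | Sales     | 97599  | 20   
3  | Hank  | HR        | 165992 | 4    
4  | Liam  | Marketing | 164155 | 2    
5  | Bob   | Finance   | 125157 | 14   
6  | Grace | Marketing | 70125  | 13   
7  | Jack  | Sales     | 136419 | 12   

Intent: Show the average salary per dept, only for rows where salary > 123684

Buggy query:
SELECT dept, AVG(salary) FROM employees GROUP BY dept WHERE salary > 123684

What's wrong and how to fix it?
Bug: WHERE cannot follow GROUP BY

Fix: Move the WHERE clause before GROUP BY

Corrected query:
SELECT dept, AVG(salary) FROM employees WHERE salary > 123684 GROUP BY dept

Result:
dept      | AVG(salary)
----------+------------
Finance   | 125157     
HR        | 165992     
Marketing | 164155     
Sales     | 136419     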